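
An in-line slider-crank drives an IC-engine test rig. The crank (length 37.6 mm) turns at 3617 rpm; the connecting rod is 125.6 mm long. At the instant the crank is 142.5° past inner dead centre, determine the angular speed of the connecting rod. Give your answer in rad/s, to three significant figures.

ω = 378.8 rad/s (converted from 3617 rpm).
The rod makes angle φ with the slider axis where L sinφ = r sinθ; differentiating, L cosφ·φ̇ = r ω cosθ.
L cosφ = √(L² − r² sin²θ) = 0.1235 m.
|ω_rod| = r ω |cosθ| / √(L² − r² sin²θ) = 0.0376·378.8·0.79335/0.1235 = 91.491 rad/s.

91.5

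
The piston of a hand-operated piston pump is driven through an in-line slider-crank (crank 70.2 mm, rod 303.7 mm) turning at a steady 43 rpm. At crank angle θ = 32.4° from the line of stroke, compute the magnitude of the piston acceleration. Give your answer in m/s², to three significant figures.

1.35

ω = 2π·43/60 = 4.503 rad/s
x(θ) = r cosθ + √(L² − r² sin²θ); with ω constant, a = ω²·d²x/dθ².
d²x/dθ² = −r cosθ − r²(cos2θ)/√u − r⁴ sin²2θ/(4u^{3/2}),  u = L² − r² sin²θ = 0.0908188 m².
Substituting r = 0.0702 m, L = 0.3037 m, θ = 32.4°: d²x/dθ² = -0.066416 m.
a = ω²·d²x/dθ² = (4.503)²·(-0.066416) = -1.3467 m/s²;  |a| = 1.3467 m/s².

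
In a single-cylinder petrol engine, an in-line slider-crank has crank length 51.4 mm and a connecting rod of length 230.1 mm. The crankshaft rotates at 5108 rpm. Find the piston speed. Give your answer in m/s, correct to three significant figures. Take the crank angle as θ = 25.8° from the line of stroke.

14.4

ω = 2π·5108/60 = 534.9 rad/s
For an in-line slider-crank, x = r cosθ + √(L² − r² sin²θ), so v = −rω sinθ·[1 + r cosθ/√(L² − r² sin²θ)].
With r = 0.0514 m, L = 0.2301 m, θ = 25.8°: √(L² − r² sin²θ) = 0.22901 m.
v = −0.0514·534.9·0.43523·[1 + 0.0514·0.90032/0.22901] = -14.384 m/s.
|v| = 14.384 m/s.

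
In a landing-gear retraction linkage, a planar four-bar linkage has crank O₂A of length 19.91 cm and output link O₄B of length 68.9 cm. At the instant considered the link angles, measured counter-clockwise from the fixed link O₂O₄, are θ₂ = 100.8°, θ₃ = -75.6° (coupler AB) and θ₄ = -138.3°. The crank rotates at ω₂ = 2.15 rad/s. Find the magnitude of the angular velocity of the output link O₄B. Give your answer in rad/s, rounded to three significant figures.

0.0439

ω₂ = 2.15 rad/s
Differentiating the loop-closure r₂e^{iθ₂}+r₃e^{iθ₃}=r₁+r₄e^{iθ₄} gives r₂ω₂e^{iθ₂}+r₃ω₃e^{iθ₃}=r₄ω₄e^{iθ₄}.
Eliminating the other unknown: ω₄ = r₂ω₂ sin(θ₂−θ₃) / [r₄ sin(θ₄−θ₃)].
Numerator sine = +0.06279; denominator sine = -0.88862.
Result = 0.1991·2.15·(+0.06279) / (0.689·(-0.88862)) = -0.043901 rad/s; magnitude 0.043901 rad/s.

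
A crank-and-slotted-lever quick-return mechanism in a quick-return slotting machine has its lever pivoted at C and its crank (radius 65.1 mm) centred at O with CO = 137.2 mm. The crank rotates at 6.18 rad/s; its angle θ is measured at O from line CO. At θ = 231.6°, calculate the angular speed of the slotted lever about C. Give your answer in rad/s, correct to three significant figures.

0.677

ω = 6.18 rad/s
Crank pin A relative to C: A = (d + r cosθ, r sinθ); lever angle φ = atan2(r sinθ, d + r cosθ).
Differentiating tanφ: φ̇ = rω(d cosθ + r)/(d² + r² + 2dr cosθ).
d² + r² + 2dr cosθ = |CA|² = 0.011966 m²;  d cosθ + r = -0.020121 m.
|ω_lever| = |0.0651·6.18·-0.020121| / 0.011966 = 0.67652 rad/s.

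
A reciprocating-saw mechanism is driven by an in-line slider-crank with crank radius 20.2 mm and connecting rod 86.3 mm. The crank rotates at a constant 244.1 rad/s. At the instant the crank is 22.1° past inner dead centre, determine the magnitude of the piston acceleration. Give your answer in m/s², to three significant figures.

1320

ω = 244.1 rad/s
x(θ) = r cosθ + √(L² − r² sin²θ); with ω constant, a = ω²·d²x/dθ².
d²x/dθ² = −r cosθ − r²(cos2θ)/√u − r⁴ sin²2θ/(4u^{3/2}),  u = L² − r² sin²θ = 0.00738993 m².
Substituting r = 0.0202 m, L = 0.0863 m, θ = 22.1°: d²x/dθ² = -0.022151 m.
a = ω²·d²x/dθ² = (244.1)²·(-0.022151) = -1319.8 m/s²;  |a| = 1319.8 m/s².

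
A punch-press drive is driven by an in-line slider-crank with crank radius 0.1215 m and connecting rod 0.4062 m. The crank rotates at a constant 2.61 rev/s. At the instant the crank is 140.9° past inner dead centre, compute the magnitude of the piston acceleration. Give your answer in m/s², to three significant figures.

ω = 2π·2.61 = 16.4 rad/s
x(θ) = r cosθ + √(L² − r² sin²θ); with ω constant, a = ω²·d²x/dθ².
d²x/dθ² = −r cosθ − r²(cos2θ)/√u − r⁴ sin²2θ/(4u^{3/2}),  u = L² − r² sin²θ = 0.159127 m².
Substituting r = 0.1215 m, L = 0.4062 m, θ = 140.9°: d²x/dθ² = +0.0859 m.
a = ω²·d²x/dθ² = (16.4)²·(+0.0859) = +23.101 m/s²;  |a| = 23.101 m/s².

23.1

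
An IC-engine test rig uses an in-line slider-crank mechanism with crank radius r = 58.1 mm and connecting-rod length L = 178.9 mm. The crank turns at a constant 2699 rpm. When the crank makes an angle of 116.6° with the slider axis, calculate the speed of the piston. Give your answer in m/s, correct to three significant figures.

12.5

ω = 2π·2699/60 = 282.6 rad/s
For an in-line slider-crank, x = r cosθ + √(L² − r² sin²θ), so v = −rω sinθ·[1 + r cosθ/√(L² − r² sin²θ)].
With r = 0.0581 m, L = 0.1789 m, θ = 116.6°: √(L² − r² sin²θ) = 0.17119 m.
v = −0.0581·282.6·0.89415·[1 + 0.0581·-0.44776/0.17119] = -12.452 m/s.
|v| = 12.452 m/s.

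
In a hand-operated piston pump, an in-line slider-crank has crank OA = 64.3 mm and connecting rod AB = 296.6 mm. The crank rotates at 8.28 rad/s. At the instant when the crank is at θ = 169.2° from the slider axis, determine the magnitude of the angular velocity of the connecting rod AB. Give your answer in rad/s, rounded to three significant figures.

1.76

ω = 8.28 rad/s
The rod makes angle φ with the slider axis where L sinφ = r sinθ; differentiating, L cosφ·φ̇ = r ω cosθ.
L cosφ = √(L² − r² sin²θ) = 0.29636 m.
|ω_rod| = r ω |cosθ| / √(L² − r² sin²θ) = 0.0643·8.28·0.98229/0.29636 = 1.7647 rad/s.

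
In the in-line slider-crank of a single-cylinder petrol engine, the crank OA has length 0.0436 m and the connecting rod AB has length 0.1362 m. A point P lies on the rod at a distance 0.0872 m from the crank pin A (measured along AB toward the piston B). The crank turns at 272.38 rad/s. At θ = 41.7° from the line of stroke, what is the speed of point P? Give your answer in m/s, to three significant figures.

9.68

ω = 272.4 rad/s.  Crank-pin speed |V_A| = rω = 11.876 m/s, perpendicular to OA.
Rod angle: sinφ = −(r/L) sinθ ⇒ φ = -12.295°; ω_rod = −rω cosθ/√(L²−r²sin²θ) = -66.63 rad/s.
V_P = V_A + ω_rod × AP, with AP = 0.0872 m along the rod.
Components: V_Px = −rω sinθ − a·ω_rod·sinφ = -9.1374 m/s;  V_Py = rω cosθ + a·ω_rod·cosφ = +3.19 m/s.
|V_P| = √(V_Px² + V_Py²) = 9.6782 m/s.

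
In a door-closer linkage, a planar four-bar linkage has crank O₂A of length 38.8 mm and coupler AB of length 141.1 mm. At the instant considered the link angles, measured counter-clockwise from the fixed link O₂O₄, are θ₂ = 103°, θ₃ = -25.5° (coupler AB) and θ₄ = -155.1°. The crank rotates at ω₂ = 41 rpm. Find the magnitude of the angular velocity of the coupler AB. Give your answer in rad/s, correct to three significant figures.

1.50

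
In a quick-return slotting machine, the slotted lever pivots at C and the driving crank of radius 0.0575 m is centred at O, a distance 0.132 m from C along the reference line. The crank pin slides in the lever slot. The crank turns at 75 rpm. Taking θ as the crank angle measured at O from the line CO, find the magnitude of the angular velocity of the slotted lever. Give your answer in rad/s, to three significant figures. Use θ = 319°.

ω = 7.854 rad/s (from 75 rpm).
Crank pin A relative to C: A = (d + r cosθ, r sinθ); lever angle φ = atan2(r sinθ, d + r cosθ).
Differentiating tanφ: φ̇ = rω(d cosθ + r)/(d² + r² + 2dr cosθ).
d² + r² + 2dr cosθ = |CA|² = 0.0321867 m²;  d cosθ + r = +0.15712 m.
|ω_lever| = |0.0575·7.854·+0.15712| / 0.0321867 = 2.2045 rad/s.

2.20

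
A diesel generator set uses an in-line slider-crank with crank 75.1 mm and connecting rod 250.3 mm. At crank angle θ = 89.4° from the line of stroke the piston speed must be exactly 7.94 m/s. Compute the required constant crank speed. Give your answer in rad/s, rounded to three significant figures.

For an in-line slider-crank, |v_piston| = rω|sinθ|·[1 + r cosθ/√(L² − r² sin²θ)].
With r = 0.0751 m, L = 0.2503 m, θ = 89.4°: the bracketed kinematic factor |dx/dθ| = 0.075343 m.
ω = v/|dx/dθ| = 7.94/0.075343 = 105.38 rad/s.

105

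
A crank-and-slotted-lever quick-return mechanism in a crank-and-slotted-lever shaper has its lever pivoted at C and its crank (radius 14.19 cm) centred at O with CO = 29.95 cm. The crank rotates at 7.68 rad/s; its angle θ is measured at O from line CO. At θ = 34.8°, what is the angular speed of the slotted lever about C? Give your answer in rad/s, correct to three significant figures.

2.35

ω = 7.68 rad/s
Crank pin A relative to C: A = (d + r cosθ, r sinθ); lever angle φ = atan2(r sinθ, d + r cosθ).
Differentiating tanφ: φ̇ = rω(d cosθ + r)/(d² + r² + 2dr cosθ).
d² + r² + 2dr cosθ = |CA|² = 0.179632 m²;  d cosθ + r = +0.38783 m.
|ω_lever| = |0.1419·7.68·+0.38783| / 0.179632 = 2.3529 rad/s.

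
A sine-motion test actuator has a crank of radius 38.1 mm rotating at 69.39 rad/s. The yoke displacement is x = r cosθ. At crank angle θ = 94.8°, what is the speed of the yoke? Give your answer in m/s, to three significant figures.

2.63

ω = 69.39 rad/s
x = r cosθ ⇒ ẋ = −rω sinθ.
|v| = rω|sinθ| = 0.0381·69.39·|sin 94.8°| = 2.6345 m/s.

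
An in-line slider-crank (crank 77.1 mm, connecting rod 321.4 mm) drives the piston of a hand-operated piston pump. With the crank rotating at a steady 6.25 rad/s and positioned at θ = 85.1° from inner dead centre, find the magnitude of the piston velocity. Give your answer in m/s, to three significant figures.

0.490

ω = 6.25 rad/s
For an in-line slider-crank, x = r cosθ + √(L² − r² sin²θ), so v = −rω sinθ·[1 + r cosθ/√(L² − r² sin²θ)].
With r = 0.0771 m, L = 0.3214 m, θ = 85.1°: √(L² − r² sin²θ) = 0.31208 m.
v = −0.0771·6.25·0.99635·[1 + 0.0771·0.08542/0.31208] = -0.49025 m/s.
|v| = 0.49025 m/s.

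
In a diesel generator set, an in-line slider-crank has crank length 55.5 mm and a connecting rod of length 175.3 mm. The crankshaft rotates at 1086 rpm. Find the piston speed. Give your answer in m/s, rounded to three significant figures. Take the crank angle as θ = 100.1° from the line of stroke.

5.85

ω = 2π·1086/60 = 113.7 rad/s
For an in-line slider-crank, x = r cosθ + √(L² − r² sin²θ), so v = −rω sinθ·[1 + r cosθ/√(L² − r² sin²θ)].
With r = 0.0555 m, L = 0.1753 m, θ = 100.1°: √(L² − r² sin²θ) = 0.16657 m.
v = −0.0555·113.7·0.98450·[1 + 0.0555·-0.17537/0.16657] = -5.8509 m/s.
|v| = 5.8509 m/s.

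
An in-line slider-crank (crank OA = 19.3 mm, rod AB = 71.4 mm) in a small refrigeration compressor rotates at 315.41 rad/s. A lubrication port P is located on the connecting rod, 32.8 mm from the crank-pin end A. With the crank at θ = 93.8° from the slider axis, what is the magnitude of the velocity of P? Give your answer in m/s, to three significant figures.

6.03

ω = 315.4 rad/s.  Crank-pin speed |V_A| = rω = 6.0874 m/s, perpendicular to OA.
Rod angle: sinφ = −(r/L) sinθ ⇒ φ = -15.647°; ω_rod = −rω cosθ/√(L²−r²sin²θ) = +5.8678 rad/s.
V_P = V_A + ω_rod × AP, with AP = 0.0328 m along the rod.
Components: V_Px = −rω sinθ − a·ω_rod·sinφ = -6.0221 m/s;  V_Py = rω cosθ + a·ω_rod·cosφ = -0.2181 m/s.
|V_P| = √(V_Px² + V_Py²) = 6.0261 m/s.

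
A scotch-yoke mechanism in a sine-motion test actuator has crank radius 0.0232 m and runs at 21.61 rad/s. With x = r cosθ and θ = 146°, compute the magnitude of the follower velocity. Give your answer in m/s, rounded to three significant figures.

0.280

ω = 21.61 rad/s
x = r cosθ ⇒ ẋ = −rω sinθ.
|v| = rω|sinθ| = 0.0232·21.61·|sin 146°| = 0.28035 m/s.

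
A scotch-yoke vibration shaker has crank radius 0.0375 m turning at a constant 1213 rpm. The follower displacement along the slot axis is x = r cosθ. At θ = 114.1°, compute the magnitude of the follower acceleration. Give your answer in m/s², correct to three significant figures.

247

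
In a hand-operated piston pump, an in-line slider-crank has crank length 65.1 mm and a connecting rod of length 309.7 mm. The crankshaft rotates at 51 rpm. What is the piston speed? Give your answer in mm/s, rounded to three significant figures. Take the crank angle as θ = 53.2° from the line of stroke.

ω = 2π·51/60 = 5.341 rad/s
For an in-line slider-crank, x = r cosθ + √(L² − r² sin²θ), so v = −rω sinθ·[1 + r cosθ/√(L² − r² sin²θ)].
With r = 0.0651 m, L = 0.3097 m, θ = 53.2°: √(L² − r² sin²θ) = 0.30528 m.
v = −0.0651·5.341·0.80073·[1 + 0.0651·0.59902/0.30528] = -0.31396 m/s.
|v| = 0.31396 m/s = 313.96 mm/s.

314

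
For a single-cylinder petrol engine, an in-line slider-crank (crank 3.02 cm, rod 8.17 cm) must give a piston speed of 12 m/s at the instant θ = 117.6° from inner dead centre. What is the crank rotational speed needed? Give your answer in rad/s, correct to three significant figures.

548

For an in-line slider-crank, |v_piston| = rω|sinθ|·[1 + r cosθ/√(L² − r² sin²θ)].
With r = 0.0302 m, L = 0.0817 m, θ = 117.6°: the bracketed kinematic factor |dx/dθ| = 0.021912 m.
ω = v/|dx/dθ| = 12/0.021912 = 547.64 rad/s.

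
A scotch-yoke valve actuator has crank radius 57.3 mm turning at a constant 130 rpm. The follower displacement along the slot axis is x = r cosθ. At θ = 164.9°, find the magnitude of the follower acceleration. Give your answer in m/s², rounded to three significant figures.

10.3

ω = 13.61 rad/s (from 130 rpm).
x = r cosθ ⇒ ẍ = −rω² cosθ (ω constant).
|a| = rω²|cosθ| = 0.0573·(13.61)²·|cos 164.9°| = 10.253 m/s².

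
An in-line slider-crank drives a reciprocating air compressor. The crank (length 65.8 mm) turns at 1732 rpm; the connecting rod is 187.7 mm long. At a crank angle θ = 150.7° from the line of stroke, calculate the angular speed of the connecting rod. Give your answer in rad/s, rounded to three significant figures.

56.3

ω = 181.4 rad/s (converted from 1732 rpm).
The rod makes angle φ with the slider axis where L sinφ = r sinθ; differentiating, L cosφ·φ̇ = r ω cosθ.
L cosφ = √(L² − r² sin²θ) = 0.18492 m.
|ω_rod| = r ω |cosθ| / √(L² − r² sin²θ) = 0.0658·181.4·0.87207/0.18492 = 56.283 rad/s.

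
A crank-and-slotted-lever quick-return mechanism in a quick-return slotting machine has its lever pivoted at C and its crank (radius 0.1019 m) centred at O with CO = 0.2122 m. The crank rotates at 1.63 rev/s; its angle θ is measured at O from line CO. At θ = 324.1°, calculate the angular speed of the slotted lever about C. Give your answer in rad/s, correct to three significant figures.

ω = 10.24 rad/s (from 1.63 rev/s).
Crank pin A relative to C: A = (d + r cosθ, r sinθ); lever angle φ = atan2(r sinθ, d + r cosθ).
Differentiating tanφ: φ̇ = rω(d cosθ + r)/(d² + r² + 2dr cosθ).
d² + r² + 2dr cosθ = |CA|² = 0.0904438 m²;  d cosθ + r = +0.27379 m.
|ω_lever| = |0.1019·10.24·+0.27379| / 0.0904438 = 3.1592 rad/s.

3.16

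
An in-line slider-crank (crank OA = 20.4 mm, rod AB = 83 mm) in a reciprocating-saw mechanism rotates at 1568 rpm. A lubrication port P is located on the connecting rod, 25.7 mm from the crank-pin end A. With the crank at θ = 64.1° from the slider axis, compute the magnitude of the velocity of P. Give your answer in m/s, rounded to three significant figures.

ω = 164.2 rad/s.  Crank-pin speed |V_A| = rω = 3.3497 m/s, perpendicular to OA.
Rod angle: sinφ = −(r/L) sinθ ⇒ φ = -12.773°; ω_rod = −rω cosθ/√(L²−r²sin²θ) = -18.076 rad/s.
V_P = V_A + ω_rod × AP, with AP = 0.0257 m along the rod.
Components: V_Px = −rω sinθ − a·ω_rod·sinφ = -3.116 m/s;  V_Py = rω cosθ + a·ω_rod·cosφ = +1.0101 m/s.
|V_P| = √(V_Px² + V_Py²) = 3.2756 m/s.

3.28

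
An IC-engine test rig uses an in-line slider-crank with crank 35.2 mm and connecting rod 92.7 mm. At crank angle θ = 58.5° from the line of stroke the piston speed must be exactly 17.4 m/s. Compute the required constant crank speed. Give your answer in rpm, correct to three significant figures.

For an in-line slider-crank, |v_piston| = rω|sinθ|·[1 + r cosθ/√(L² − r² sin²θ)].
With r = 0.0352 m, L = 0.0927 m, θ = 58.5°: the bracketed kinematic factor |dx/dθ| = 0.036307 m.
ω = v/|dx/dθ| = 17.4/0.036307 = 479.25 rad/s.
N = 60ω/(2π) = 4576.5 rpm.

4580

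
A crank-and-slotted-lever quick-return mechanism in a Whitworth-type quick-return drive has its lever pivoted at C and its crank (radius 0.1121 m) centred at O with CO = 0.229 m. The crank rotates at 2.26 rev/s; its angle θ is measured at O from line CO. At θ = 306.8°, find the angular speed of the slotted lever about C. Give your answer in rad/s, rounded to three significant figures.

ω = 14.2 rad/s (from 2.26 rev/s).
Crank pin A relative to C: A = (d + r cosθ, r sinθ); lever angle φ = atan2(r sinθ, d + r cosθ).
Differentiating tanφ: φ̇ = rω(d cosθ + r)/(d² + r² + 2dr cosθ).
d² + r² + 2dr cosθ = |CA|² = 0.0957624 m²;  d cosθ + r = +0.24928 m.
|ω_lever| = |0.1121·14.2·+0.24928| / 0.0957624 = 4.1436 rad/s.

4.14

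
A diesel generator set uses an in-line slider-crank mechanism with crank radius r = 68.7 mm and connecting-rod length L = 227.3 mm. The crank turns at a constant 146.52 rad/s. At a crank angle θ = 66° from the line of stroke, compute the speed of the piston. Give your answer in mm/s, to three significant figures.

10400

ω = 146.5 rad/s
For an in-line slider-crank, x = r cosθ + √(L² − r² sin²θ), so v = −rω sinθ·[1 + r cosθ/√(L² − r² sin²θ)].
With r = 0.0687 m, L = 0.2273 m, θ = 66°: √(L² − r² sin²θ) = 0.21846 m.
v = −0.0687·146.5·0.91355·[1 + 0.0687·0.40674/0.21846] = -10.372 m/s.
|v| = 10.372 m/s = 10372 mm/s.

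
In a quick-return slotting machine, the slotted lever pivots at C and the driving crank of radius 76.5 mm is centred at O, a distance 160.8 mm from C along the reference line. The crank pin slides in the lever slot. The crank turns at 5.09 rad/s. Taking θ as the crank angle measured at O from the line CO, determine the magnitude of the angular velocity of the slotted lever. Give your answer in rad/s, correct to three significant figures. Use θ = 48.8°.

1.48

ω = 5.09 rad/s
Crank pin A relative to C: A = (d + r cosθ, r sinθ); lever angle φ = atan2(r sinθ, d + r cosθ).
Differentiating tanφ: φ̇ = rω(d cosθ + r)/(d² + r² + 2dr cosθ).
d² + r² + 2dr cosθ = |CA|² = 0.0479142 m²;  d cosθ + r = +0.18242 m.
|ω_lever| = |0.0765·5.09·+0.18242| / 0.0479142 = 1.4825 rad/s.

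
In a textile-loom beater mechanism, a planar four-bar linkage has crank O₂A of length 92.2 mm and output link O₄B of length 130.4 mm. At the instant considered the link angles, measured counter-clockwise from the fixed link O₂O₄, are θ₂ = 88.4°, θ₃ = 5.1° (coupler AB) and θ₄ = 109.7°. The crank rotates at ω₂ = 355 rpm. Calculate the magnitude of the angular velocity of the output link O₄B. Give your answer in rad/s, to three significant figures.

27.0

ω₂ = 37.18 rad/s (from 355 rpm).
Differentiating the loop-closure r₂e^{iθ₂}+r₃e^{iθ₃}=r₁+r₄e^{iθ₄} gives r₂ω₂e^{iθ₂}+r₃ω₃e^{iθ₃}=r₄ω₄e^{iθ₄}.
Eliminating the other unknown: ω₄ = r₂ω₂ sin(θ₂−θ₃) / [r₄ sin(θ₄−θ₃)].
Numerator sine = +0.99317; denominator sine = +0.96771.
Result = 0.0922·37.18·(+0.99317) / (0.1304·(+0.96771)) = +26.977 rad/s; magnitude 26.977 rad/s.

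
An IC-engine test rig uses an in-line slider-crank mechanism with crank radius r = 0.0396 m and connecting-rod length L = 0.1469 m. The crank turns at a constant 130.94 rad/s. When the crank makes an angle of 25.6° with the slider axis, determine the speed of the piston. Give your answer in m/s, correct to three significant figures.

2.79

ω = 130.9 rad/s
For an in-line slider-crank, x = r cosθ + √(L² − r² sin²θ), so v = −rω sinθ·[1 + r cosθ/√(L² − r² sin²θ)].
With r = 0.0396 m, L = 0.1469 m, θ = 25.6°: √(L² − r² sin²θ) = 0.1459 m.
v = −0.0396·130.9·0.43209·[1 + 0.0396·0.90183/0.1459] = -2.7889 m/s.
|v| = 2.7889 m/s.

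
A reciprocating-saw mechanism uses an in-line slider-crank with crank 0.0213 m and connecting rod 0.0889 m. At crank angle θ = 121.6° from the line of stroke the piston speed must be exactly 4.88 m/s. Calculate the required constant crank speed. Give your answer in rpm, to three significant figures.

2950

For an in-line slider-crank, |v_piston| = rω|sinθ|·[1 + r cosθ/√(L² − r² sin²θ)].
With r = 0.0213 m, L = 0.0889 m, θ = 121.6°: the bracketed kinematic factor |dx/dθ| = 0.015815 m.
ω = v/|dx/dθ| = 4.88/0.015815 = 308.56 rad/s.
N = 60ω/(2π) = 2946.6 rpm.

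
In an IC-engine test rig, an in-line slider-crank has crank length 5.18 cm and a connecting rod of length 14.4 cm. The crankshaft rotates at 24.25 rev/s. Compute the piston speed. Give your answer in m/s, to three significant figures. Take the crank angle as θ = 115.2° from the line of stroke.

5.98

ω = 2π·24.2 = 152.4 rad/s
For an in-line slider-crank, x = r cosθ + √(L² − r² sin²θ), so v = −rω sinθ·[1 + r cosθ/√(L² − r² sin²θ)].
With r = 0.0518 m, L = 0.144 m, θ = 115.2°: √(L² − r² sin²θ) = 0.13616 m.
v = −0.0518·152.4·0.90483·[1 + 0.0518·-0.42578/0.13616] = -5.9847 m/s.
|v| = 5.9847 m/s.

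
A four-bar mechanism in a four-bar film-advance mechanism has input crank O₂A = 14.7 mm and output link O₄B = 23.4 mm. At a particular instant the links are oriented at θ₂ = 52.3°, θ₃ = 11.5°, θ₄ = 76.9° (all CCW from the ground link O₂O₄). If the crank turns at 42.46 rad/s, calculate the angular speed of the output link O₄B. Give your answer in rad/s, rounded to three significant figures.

19.2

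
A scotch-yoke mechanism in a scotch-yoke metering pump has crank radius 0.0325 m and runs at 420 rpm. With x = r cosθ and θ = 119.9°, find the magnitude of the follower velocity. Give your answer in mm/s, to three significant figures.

1240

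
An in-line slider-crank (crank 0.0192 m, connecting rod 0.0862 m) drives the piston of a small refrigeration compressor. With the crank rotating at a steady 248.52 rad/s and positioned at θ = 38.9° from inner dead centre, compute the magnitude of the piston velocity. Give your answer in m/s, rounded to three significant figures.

3.52

ω = 248.5 rad/s
For an in-line slider-crank, x = r cosθ + √(L² − r² sin²θ), so v = −rω sinθ·[1 + r cosθ/√(L² − r² sin²θ)].
With r = 0.0192 m, L = 0.0862 m, θ = 38.9°: √(L² − r² sin²θ) = 0.085353 m.
v = −0.0192·248.5·0.62796·[1 + 0.0192·0.77824/0.085353] = -3.5209 m/s.
|v| = 3.5209 m/s.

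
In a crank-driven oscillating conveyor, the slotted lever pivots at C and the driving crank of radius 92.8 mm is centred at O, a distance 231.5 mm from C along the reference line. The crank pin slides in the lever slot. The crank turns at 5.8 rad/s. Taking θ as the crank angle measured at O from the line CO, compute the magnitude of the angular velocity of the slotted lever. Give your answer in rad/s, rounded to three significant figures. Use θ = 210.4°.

2.29

ω = 5.8 rad/s
Crank pin A relative to C: A = (d + r cosθ, r sinθ); lever angle φ = atan2(r sinθ, d + r cosθ).
Differentiating tanφ: φ̇ = rω(d cosθ + r)/(d² + r² + 2dr cosθ).
d² + r² + 2dr cosθ = |CA|² = 0.025145 m²;  d cosθ + r = -0.10687 m.
|ω_lever| = |0.0928·5.8·-0.10687| / 0.025145 = 2.2876 rad/s.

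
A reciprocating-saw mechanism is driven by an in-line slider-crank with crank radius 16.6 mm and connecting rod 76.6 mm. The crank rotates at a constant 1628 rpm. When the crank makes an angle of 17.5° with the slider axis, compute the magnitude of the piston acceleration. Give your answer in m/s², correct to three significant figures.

ω = 2π·1628/60 = 170.5 rad/s
x(θ) = r cosθ + √(L² − r² sin²θ); with ω constant, a = ω²·d²x/dθ².
d²x/dθ² = −r cosθ − r²(cos2θ)/√u − r⁴ sin²2θ/(4u^{3/2}),  u = L² − r² sin²θ = 0.00584264 m².
Substituting r = 0.0166 m, L = 0.0766 m, θ = 17.5°: d²x/dθ² = -0.018799 m.
a = ω²·d²x/dθ² = (170.5)²·(-0.018799) = -546.38 m/s²;  |a| = 546.38 m/s².

546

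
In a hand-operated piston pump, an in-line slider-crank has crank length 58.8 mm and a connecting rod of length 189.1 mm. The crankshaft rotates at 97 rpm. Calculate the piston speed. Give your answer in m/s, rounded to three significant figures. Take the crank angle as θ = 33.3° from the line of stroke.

0.414

ω = 2π·97/60 = 10.16 rad/s
For an in-line slider-crank, x = r cosθ + √(L² − r² sin²θ), so v = −rω sinθ·[1 + r cosθ/√(L² − r² sin²θ)].
With r = 0.0588 m, L = 0.1891 m, θ = 33.3°: √(L² − r² sin²θ) = 0.18632 m.
v = −0.0588·10.16·0.54902·[1 + 0.0588·0.83581/0.18632] = -0.41441 m/s.
|v| = 0.41441 m/s.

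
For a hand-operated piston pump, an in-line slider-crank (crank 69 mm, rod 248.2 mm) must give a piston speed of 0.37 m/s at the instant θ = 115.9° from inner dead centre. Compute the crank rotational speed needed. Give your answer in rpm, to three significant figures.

For an in-line slider-crank, |v_piston| = rω|sinθ|·[1 + r cosθ/√(L² − r² sin²θ)].
With r = 0.069 m, L = 0.2482 m, θ = 115.9°: the bracketed kinematic factor |dx/dθ| = 0.054285 m.
ω = v/|dx/dθ| = 0.37/0.054285 = 6.8159 rad/s.
N = 60ω/(2π) = 65.087 rpm.

65.1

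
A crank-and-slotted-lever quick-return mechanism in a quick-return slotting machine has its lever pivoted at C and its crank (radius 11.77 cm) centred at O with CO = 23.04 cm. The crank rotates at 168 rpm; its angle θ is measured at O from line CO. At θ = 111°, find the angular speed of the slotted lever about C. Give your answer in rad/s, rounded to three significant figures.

1.53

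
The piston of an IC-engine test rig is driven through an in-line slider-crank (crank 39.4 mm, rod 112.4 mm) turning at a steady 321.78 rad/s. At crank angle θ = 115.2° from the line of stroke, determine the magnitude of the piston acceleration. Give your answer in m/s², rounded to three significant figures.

ω = 321.8 rad/s
x(θ) = r cosθ + √(L² − r² sin²θ); with ω constant, a = ω²·d²x/dθ².
d²x/dθ² = −r cosθ − r²(cos2θ)/√u − r⁴ sin²2θ/(4u^{3/2}),  u = L² − r² sin²θ = 0.0113628 m².
Substituting r = 0.0394 m, L = 0.1124 m, θ = 115.2°: d²x/dθ² = +0.025763 m.
a = ω²·d²x/dθ² = (321.8)²·(+0.025763) = +2667.6 m/s²;  |a| = 2667.6 m/s².

2670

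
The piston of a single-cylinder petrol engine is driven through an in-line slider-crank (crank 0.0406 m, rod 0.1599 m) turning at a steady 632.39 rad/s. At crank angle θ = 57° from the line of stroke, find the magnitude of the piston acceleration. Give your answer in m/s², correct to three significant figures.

ω = 632.4 rad/s
x(θ) = r cosθ + √(L² − r² sin²θ); with ω constant, a = ω²·d²x/dθ².
d²x/dθ² = −r cosθ − r²(cos2θ)/√u − r⁴ sin²2θ/(4u^{3/2}),  u = L² − r² sin²θ = 0.0244086 m².
Substituting r = 0.0406 m, L = 0.1599 m, θ = 57°: d²x/dθ² = -0.01797 m.
a = ω²·d²x/dθ² = (632.4)²·(-0.01797) = -7186.4 m/s²;  |a| = 7186.4 m/s².

7190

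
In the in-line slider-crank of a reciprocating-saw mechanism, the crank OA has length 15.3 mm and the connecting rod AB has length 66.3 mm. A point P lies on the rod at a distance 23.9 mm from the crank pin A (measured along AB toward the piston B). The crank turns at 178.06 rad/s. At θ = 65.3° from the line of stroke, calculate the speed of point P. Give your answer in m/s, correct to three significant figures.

ω = 178.1 rad/s.  Crank-pin speed |V_A| = rω = 2.7243 m/s, perpendicular to OA.
Rod angle: sinφ = −(r/L) sinθ ⇒ φ = -12.102°; ω_rod = −rω cosθ/√(L²−r²sin²θ) = -17.561 rad/s.
V_P = V_A + ω_rod × AP, with AP = 0.0239 m along the rod.
Components: V_Px = −rω sinθ − a·ω_rod·sinφ = -2.5631 m/s;  V_Py = rω cosθ + a·ω_rod·cosφ = +0.72803 m/s.
|V_P| = √(V_Px² + V_Py²) = 2.6644 m/s.

2.66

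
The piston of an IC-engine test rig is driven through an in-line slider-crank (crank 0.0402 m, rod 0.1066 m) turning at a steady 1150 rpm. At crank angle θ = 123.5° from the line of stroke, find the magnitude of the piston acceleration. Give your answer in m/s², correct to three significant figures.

ω = 2π·1150/60 = 120.4 rad/s
x(θ) = r cosθ + √(L² − r² sin²θ); with ω constant, a = ω²·d²x/dθ².
d²x/dθ² = −r cosθ − r²(cos2θ)/√u − r⁴ sin²2θ/(4u^{3/2}),  u = L² − r² sin²θ = 0.0102398 m².
Substituting r = 0.0402 m, L = 0.1066 m, θ = 123.5°: d²x/dθ² = +0.027894 m.
a = ω²·d²x/dθ² = (120.4)²·(+0.027894) = +404.54 m/s²;  |a| = 404.54 m/s².

405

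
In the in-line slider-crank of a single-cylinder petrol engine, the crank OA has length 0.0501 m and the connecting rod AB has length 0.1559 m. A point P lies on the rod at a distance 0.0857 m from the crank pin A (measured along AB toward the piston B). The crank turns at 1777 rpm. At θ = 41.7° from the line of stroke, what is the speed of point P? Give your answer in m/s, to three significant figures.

7.71

ω = 186.1 rad/s.  Crank-pin speed |V_A| = rω = 9.323 m/s, perpendicular to OA.
Rod angle: sinφ = −(r/L) sinθ ⇒ φ = -12.344°; ω_rod = −rω cosθ/√(L²−r²sin²θ) = -45.706 rad/s.
V_P = V_A + ω_rod × AP, with AP = 0.0857 m along the rod.
Components: V_Px = −rω sinθ − a·ω_rod·sinφ = -7.0393 m/s;  V_Py = rω cosθ + a·ω_rod·cosφ = +3.1344 m/s.
|V_P| = √(V_Px² + V_Py²) = 7.7056 m/s.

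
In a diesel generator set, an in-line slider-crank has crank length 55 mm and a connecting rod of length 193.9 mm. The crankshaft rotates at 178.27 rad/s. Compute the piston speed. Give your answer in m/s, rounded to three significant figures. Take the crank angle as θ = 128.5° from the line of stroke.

6.28

ω = 178.3 rad/s
For an in-line slider-crank, x = r cosθ + √(L² − r² sin²θ), so v = −rω sinθ·[1 + r cosθ/√(L² − r² sin²θ)].
With r = 0.055 m, L = 0.1939 m, θ = 128.5°: √(L² − r² sin²θ) = 0.18906 m.
v = −0.055·178.3·0.78261·[1 + 0.055·-0.62251/0.18906] = -6.2837 m/s.
|v| = 6.2837 m/s.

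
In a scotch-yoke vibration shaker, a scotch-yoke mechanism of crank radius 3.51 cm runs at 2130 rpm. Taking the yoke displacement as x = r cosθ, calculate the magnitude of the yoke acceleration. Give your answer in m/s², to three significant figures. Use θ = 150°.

ω = 223.1 rad/s (from 2130 rpm).
x = r cosθ ⇒ ẍ = −rω² cosθ (ω constant).
|a| = rω²|cosθ| = 0.0351·(223.1)²·|cos 150°| = 1512.4 m/s².

1510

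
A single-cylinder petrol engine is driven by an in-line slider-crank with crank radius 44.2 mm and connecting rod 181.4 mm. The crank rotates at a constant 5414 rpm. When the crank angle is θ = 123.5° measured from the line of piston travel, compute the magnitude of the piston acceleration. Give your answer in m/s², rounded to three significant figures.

9180

ω = 2π·5414/60 = 567 rad/s
x(θ) = r cosθ + √(L² − r² sin²θ); with ω constant, a = ω²·d²x/dθ².
d²x/dθ² = −r cosθ − r²(cos2θ)/√u − r⁴ sin²2θ/(4u^{3/2}),  u = L² − r² sin²θ = 0.0315475 m².
Substituting r = 0.0442 m, L = 0.1814 m, θ = 123.5°: d²x/dθ² = +0.028549 m.
a = ω²·d²x/dθ² = (567)²·(+0.028549) = +9176.7 m/s²;  |a| = 9176.7 m/s².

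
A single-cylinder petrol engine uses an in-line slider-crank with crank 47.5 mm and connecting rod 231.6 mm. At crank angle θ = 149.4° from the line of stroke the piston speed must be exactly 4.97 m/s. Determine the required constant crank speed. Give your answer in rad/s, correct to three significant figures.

For an in-line slider-crank, |v_piston| = rω|sinθ|·[1 + r cosθ/√(L² − r² sin²θ)].
With r = 0.0475 m, L = 0.2316 m, θ = 149.4°: the bracketed kinematic factor |dx/dθ| = 0.019888 m.
ω = v/|dx/dθ| = 4.97/0.019888 = 249.91 rad/s.

250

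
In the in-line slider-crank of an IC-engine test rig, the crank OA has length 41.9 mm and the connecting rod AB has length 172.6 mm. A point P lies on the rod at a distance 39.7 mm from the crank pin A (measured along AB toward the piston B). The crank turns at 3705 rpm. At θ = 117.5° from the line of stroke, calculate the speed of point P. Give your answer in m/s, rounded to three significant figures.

15.2

ω = 388 rad/s.  Crank-pin speed |V_A| = rω = 16.257 m/s, perpendicular to OA.
Rod angle: sinφ = −(r/L) sinθ ⇒ φ = -12.435°; ω_rod = −rω cosθ/√(L²−r²sin²θ) = +44.535 rad/s.
V_P = V_A + ω_rod × AP, with AP = 0.0397 m along the rod.
Components: V_Px = −rω sinθ − a·ω_rod·sinφ = -14.039 m/s;  V_Py = rω cosθ + a·ω_rod·cosφ = -5.7799 m/s.
|V_P| = √(V_Px² + V_Py²) = 15.182 m/s.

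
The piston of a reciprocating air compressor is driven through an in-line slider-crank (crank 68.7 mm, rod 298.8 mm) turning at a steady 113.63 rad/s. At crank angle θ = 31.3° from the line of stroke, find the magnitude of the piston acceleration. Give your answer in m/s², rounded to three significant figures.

ω = 113.6 rad/s
x(θ) = r cosθ + √(L² − r² sin²θ); with ω constant, a = ω²·d²x/dθ².
d²x/dθ² = −r cosθ − r²(cos2θ)/√u − r⁴ sin²2θ/(4u^{3/2}),  u = L² − r² sin²θ = 0.0880076 m².
Substituting r = 0.0687 m, L = 0.2988 m, θ = 31.3°: d²x/dθ² = -0.066191 m.
a = ω²·d²x/dθ² = (113.6)²·(-0.066191) = -854.64 m/s²;  |a| = 854.64 m/s².

855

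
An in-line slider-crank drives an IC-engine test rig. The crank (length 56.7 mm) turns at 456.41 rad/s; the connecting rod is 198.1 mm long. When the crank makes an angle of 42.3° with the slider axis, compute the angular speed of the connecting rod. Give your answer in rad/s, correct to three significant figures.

98.5

ω = 456.4 rad/s
The rod makes angle φ with the slider axis where L sinφ = r sinθ; differentiating, L cosφ·φ̇ = r ω cosθ.
L cosφ = √(L² − r² sin²θ) = 0.19439 m.
|ω_rod| = r ω |cosθ| / √(L² − r² sin²θ) = 0.0567·456.4·0.73963/0.19439 = 98.464 rad/s.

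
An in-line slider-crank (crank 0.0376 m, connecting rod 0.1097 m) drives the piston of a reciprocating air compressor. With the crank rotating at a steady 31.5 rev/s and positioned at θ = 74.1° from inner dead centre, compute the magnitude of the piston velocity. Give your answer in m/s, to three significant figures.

7.87

ω = 2π·31.5 = 197.9 rad/s
For an in-line slider-crank, x = r cosθ + √(L² − r² sin²θ), so v = −rω sinθ·[1 + r cosθ/√(L² − r² sin²θ)].
With r = 0.0376 m, L = 0.1097 m, θ = 74.1°: √(L² − r² sin²θ) = 0.10357 m.
v = −0.0376·197.9·0.96174·[1 + 0.0376·0.27396/0.10357] = -7.8689 m/s.
|v| = 7.8689 m/s.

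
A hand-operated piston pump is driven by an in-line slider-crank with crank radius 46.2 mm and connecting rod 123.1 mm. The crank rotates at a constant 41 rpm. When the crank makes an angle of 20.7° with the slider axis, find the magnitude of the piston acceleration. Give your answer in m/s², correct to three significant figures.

ω = 2π·41/60 = 4.294 rad/s
x(θ) = r cosθ + √(L² − r² sin²θ); with ω constant, a = ω²·d²x/dθ².
d²x/dθ² = −r cosθ − r²(cos2θ)/√u − r⁴ sin²2θ/(4u^{3/2}),  u = L² − r² sin²θ = 0.0148869 m².
Substituting r = 0.0462 m, L = 0.1231 m, θ = 20.7°: d²x/dθ² = -0.056614 m.
a = ω²·d²x/dθ² = (4.294)²·(-0.056614) = -1.0436 m/s²;  |a| = 1.0436 m/s².

1.04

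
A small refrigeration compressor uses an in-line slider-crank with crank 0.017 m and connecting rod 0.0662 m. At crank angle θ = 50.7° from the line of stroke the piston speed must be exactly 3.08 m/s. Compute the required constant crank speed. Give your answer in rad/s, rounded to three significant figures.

201

For an in-line slider-crank, |v_piston| = rω|sinθ|·[1 + r cosθ/√(L² − r² sin²θ)].
With r = 0.017 m, L = 0.0662 m, θ = 50.7°: the bracketed kinematic factor |dx/dθ| = 0.015339 m.
ω = v/|dx/dθ| = 3.08/0.015339 = 200.8 rad/s.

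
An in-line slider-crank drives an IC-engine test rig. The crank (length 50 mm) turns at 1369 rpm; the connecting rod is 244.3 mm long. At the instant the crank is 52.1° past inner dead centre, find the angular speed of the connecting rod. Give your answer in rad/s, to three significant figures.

ω = 143.4 rad/s (converted from 1369 rpm).
The rod makes angle φ with the slider axis where L sinφ = r sinθ; differentiating, L cosφ·φ̇ = r ω cosθ.
L cosφ = √(L² − r² sin²θ) = 0.24109 m.
|ω_rod| = r ω |cosθ| / √(L² − r² sin²θ) = 0.05·143.4·0.61429/0.24109 = 18.264 rad/s.

18.3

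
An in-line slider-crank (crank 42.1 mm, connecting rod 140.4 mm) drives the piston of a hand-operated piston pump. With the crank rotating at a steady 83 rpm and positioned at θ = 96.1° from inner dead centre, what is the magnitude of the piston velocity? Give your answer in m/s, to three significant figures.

ω = 2π·83/60 = 8.692 rad/s
For an in-line slider-crank, x = r cosθ + √(L² − r² sin²θ), so v = −rω sinθ·[1 + r cosθ/√(L² − r² sin²θ)].
With r = 0.0421 m, L = 0.1404 m, θ = 96.1°: √(L² − r² sin²θ) = 0.13401 m.
v = −0.0421·8.692·0.99434·[1 + 0.0421·-0.10626/0.13401] = -0.3517 m/s.
|v| = 0.3517 m/s.

0.352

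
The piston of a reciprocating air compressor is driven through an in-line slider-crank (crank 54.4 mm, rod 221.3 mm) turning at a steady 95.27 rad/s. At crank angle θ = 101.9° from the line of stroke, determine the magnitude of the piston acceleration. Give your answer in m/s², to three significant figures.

216

ω = 95.27 rad/s
x(θ) = r cosθ + √(L² − r² sin²θ); with ω constant, a = ω²·d²x/dθ².
d²x/dθ² = −r cosθ − r²(cos2θ)/√u − r⁴ sin²2θ/(4u^{3/2}),  u = L² − r² sin²θ = 0.0461402 m².
Substituting r = 0.0544 m, L = 0.2213 m, θ = 101.9°: d²x/dθ² = +0.023787 m.
a = ω²·d²x/dθ² = (95.27)²·(+0.023787) = +215.9 m/s²;  |a| = 215.9 m/s².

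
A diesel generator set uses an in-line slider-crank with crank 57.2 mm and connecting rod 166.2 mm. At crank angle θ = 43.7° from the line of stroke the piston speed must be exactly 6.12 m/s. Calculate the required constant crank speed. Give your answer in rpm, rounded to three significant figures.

1180

For an in-line slider-crank, |v_piston| = rω|sinθ|·[1 + r cosθ/√(L² − r² sin²θ)].
With r = 0.0572 m, L = 0.1662 m, θ = 43.7°: the bracketed kinematic factor |dx/dθ| = 0.049642 m.
ω = v/|dx/dθ| = 6.12/0.049642 = 123.28 rad/s.
N = 60ω/(2π) = 1177.3 rpm.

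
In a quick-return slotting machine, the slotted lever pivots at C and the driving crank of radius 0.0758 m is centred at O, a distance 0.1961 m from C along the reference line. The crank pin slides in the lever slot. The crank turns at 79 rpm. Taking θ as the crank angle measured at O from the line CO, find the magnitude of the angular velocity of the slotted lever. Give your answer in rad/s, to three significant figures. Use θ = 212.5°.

ω = 8.273 rad/s (from 79 rpm).
Crank pin A relative to C: A = (d + r cosθ, r sinθ); lever angle φ = atan2(r sinθ, d + r cosθ).
Differentiating tanφ: φ̇ = rω(d cosθ + r)/(d² + r² + 2dr cosθ).
d² + r² + 2dr cosθ = |CA|² = 0.0191279 m²;  d cosθ + r = -0.089589 m.
|ω_lever| = |0.0758·8.273·-0.089589| / 0.0191279 = 2.9371 rad/s.

2.94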